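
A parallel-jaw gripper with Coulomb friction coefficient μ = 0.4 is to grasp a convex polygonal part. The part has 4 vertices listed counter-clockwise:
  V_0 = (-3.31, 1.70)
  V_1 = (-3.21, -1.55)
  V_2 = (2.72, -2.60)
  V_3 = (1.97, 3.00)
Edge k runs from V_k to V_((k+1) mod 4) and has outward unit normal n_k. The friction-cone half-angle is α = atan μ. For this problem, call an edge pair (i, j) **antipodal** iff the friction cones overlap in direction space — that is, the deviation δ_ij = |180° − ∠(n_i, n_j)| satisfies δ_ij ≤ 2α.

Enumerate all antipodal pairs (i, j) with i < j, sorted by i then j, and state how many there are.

α = atan 0.4 = 21.80°;  2α = 43.60°
n_0 = (-0.9995, -0.0308)
n_1 = (-0.1744, -0.9847)
n_2 = (+0.9912, +0.1327)
n_3 = (-0.2391, +0.9710)
  (0,1): δ = 101.80°  ·
  (0,2): δ = 5.87°  ✓
  (0,3): δ = 102.07°  ·
  (1,2): δ = 72.33°  ·
  (1,3): δ = 23.87°  ✓
  (2,3): δ = 83.80°  ·
antipodal pairs: 2

count = 2; pairs: (0,2), (1,3)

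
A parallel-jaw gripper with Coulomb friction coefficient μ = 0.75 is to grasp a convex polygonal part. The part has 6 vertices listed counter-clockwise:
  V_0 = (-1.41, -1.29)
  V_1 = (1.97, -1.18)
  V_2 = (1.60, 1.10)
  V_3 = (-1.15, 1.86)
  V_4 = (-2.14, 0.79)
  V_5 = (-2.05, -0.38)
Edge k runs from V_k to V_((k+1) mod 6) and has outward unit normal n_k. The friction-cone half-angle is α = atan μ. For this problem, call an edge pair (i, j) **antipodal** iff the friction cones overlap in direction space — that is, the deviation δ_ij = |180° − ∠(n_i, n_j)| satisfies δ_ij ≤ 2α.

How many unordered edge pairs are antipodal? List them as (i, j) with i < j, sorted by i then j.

α = atan 0.75 = 36.87°;  2α = 73.74°
n_0 = (+0.0325, -0.9995)
n_1 = (+0.9871, +0.1602)
n_2 = (+0.2664, +0.9639)
n_3 = (-0.7340, +0.6791)
n_4 = (-0.9971, -0.0767)
n_5 = (-0.8180, -0.5753)
  (0,1): δ = 82.65°  ·
  (0,2): δ = 17.31°  ✓
  (0,3): δ = 45.36°  ✓
  (0,4): δ = 92.53°  ·
  (0,5): δ = 123.25°  ·
  (1,2): δ = 114.67°  ·
  (1,3): δ = 51.99°  ✓
  (1,4): δ = 4.82°  ✓
  (1,5): δ = 25.90°  ✓
  (2,3): δ = 117.33°  ·
  (2,4): δ = 70.15°  ✓
  (2,5): δ = 39.43°  ✓
  (3,4): δ = 132.83°  ·
  (3,5): δ = 102.11°  ·
  (4,5): δ = 149.28°  ·
antipodal pairs: 7

count = 7; pairs: (0,2), (0,3), (1,3), (1,4), (1,5), (2,4), (2,5)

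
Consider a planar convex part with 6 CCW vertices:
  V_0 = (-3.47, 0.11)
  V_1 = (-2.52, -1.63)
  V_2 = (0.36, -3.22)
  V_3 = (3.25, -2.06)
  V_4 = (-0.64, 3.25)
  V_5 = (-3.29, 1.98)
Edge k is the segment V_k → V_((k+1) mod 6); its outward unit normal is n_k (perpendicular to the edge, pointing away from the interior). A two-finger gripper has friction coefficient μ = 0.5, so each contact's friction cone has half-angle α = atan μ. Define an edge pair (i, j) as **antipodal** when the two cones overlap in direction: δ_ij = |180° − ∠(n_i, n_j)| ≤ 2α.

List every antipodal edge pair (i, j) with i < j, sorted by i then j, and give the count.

count = 4; pairs: (0,3), (1,3), (2,4), (3,5)

α = atan 0.5 = 26.57°;  2α = 53.13°
n_0 = (-0.8777, -0.4792)
n_1 = (-0.4833, -0.8754)
n_2 = (+0.3725, -0.9280)
n_3 = (+0.8067, +0.5910)
n_4 = (-0.4322, +0.9018)
n_5 = (-0.9954, +0.0958)
  (0,1): δ = 147.54°  ·
  (0,2): δ = 96.76°  ·
  (0,3): δ = 7.59°  ✓
  (0,4): δ = 86.97°  ·
  (0,5): δ = 145.87°  ·
  (1,2): δ = 129.23°  ·
  (1,3): δ = 24.87°  ✓
  (1,4): δ = 54.51°  ·
  (1,5): δ = 113.40°  ·
  (2,3): δ = 75.64°  ·
  (2,4): δ = 3.74°  ✓
  (2,5): δ = 62.63°  ·
  (3,4): δ = 100.62°  ·
  (3,5): δ = 41.72°  ✓
  (4,5): δ = 121.10°  ·
antipodal pairs: 4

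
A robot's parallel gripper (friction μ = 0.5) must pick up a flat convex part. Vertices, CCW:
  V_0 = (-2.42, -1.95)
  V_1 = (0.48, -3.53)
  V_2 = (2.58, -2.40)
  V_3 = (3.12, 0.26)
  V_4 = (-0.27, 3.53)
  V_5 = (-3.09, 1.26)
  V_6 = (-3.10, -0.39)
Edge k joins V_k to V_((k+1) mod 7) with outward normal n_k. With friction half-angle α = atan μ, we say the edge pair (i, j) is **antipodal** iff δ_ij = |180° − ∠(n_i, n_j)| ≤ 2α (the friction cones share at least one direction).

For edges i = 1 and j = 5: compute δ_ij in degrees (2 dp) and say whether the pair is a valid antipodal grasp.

δ = 61.37°, invalid

α = atan 0.5 = 26.57°;  2α = 53.13°
edge 1: e_1 = (+2.10, +1.13);  n_1 = (+0.4738, -0.8806)
edge 5: e_5 = (-0.01, -1.65);  n_5 = (-1.0000, +0.0061)
∠(n_1, n_5) = 118.63°
δ = |180° − 118.63°| = 61.37°
61.37° > 2α = 53.13°  →  invalid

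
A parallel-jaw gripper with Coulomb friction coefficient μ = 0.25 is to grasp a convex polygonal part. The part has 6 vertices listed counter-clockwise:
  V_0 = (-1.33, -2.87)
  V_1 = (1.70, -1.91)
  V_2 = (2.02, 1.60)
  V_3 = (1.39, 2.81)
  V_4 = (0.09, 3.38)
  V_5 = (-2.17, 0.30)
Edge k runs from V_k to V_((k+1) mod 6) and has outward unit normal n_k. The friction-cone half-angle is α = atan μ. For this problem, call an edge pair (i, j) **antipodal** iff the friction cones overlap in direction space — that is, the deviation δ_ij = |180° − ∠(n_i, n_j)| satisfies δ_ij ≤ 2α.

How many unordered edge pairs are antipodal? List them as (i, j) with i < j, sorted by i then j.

count = 2; pairs: (1,5), (2,5)

α = atan 0.25 = 14.04°;  2α = 28.07°
n_0 = (+0.3020, -0.9533)
n_1 = (+0.9959, -0.0908)
n_2 = (+0.8870, +0.4618)
n_3 = (+0.4016, +0.9158)
n_4 = (-0.8062, +0.5916)
n_5 = (-0.9666, -0.2561)
  (0,1): δ = 112.79°  ·
  (0,2): δ = 80.08°  ·
  (0,3): δ = 41.26°  ·
  (0,4): δ = 36.15°  ·
  (0,5): δ = 87.26°  ·
  (1,2): δ = 147.29°  ·
  (1,3): δ = 108.47°  ·
  (1,4): δ = 31.06°  ·
  (1,5): δ = 20.05°  ✓
  (2,3): δ = 141.18°  ·
  (2,4): δ = 63.77°  ·
  (2,5): δ = 12.66°  ✓
  (3,4): δ = 102.59°  ·
  (3,5): δ = 51.48°  ·
  (4,5): δ = 128.89°  ·
antipodal pairs: 2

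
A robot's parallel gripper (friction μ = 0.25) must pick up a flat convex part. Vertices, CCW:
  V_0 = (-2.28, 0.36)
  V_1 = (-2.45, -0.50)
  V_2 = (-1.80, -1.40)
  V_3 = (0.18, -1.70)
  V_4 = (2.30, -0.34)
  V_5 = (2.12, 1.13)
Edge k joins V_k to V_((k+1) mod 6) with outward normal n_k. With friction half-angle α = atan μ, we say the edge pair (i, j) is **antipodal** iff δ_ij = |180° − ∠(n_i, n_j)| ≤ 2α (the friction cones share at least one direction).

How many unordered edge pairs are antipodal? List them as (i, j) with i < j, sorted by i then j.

count = 3; pairs: (0,4), (2,5), (3,5)

α = atan 0.25 = 14.04°;  2α = 28.07°
n_0 = (-0.9810, +0.1939)
n_1 = (-0.8107, -0.5855)
n_2 = (-0.1498, -0.9887)
n_3 = (+0.5400, -0.8417)
n_4 = (+0.9926, +0.1215)
n_5 = (-0.1724, +0.9850)
  (0,1): δ = 132.98°  ·
  (0,2): δ = 87.43°  ·
  (0,3): δ = 46.14°  ·
  (0,4): δ = 18.16°  ✓
  (0,5): δ = 111.11°  ·
  (1,2): δ = 134.45°  ·
  (1,3): δ = 93.16°  ·
  (1,4): δ = 28.86°  ·
  (1,5): δ = 64.09°  ·
  (2,3): δ = 138.70°  ·
  (2,4): δ = 74.40°  ·
  (2,5): δ = 18.54°  ✓
  (3,4): δ = 115.70°  ·
  (3,5): δ = 22.75°  ✓
  (4,5): δ = 87.05°  ·
antipodal pairs: 3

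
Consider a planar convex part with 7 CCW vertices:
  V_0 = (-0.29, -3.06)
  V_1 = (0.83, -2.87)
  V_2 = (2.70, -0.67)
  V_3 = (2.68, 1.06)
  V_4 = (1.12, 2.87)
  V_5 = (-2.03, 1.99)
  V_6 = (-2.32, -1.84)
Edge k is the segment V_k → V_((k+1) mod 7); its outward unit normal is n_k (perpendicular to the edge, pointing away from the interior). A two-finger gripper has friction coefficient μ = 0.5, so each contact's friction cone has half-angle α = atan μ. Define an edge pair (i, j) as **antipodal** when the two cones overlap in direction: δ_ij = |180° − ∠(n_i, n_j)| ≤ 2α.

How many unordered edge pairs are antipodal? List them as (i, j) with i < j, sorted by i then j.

count = 7; pairs: (0,4), (1,4), (1,5), (2,5), (3,5), (3,6), (4,6)

α = atan 0.5 = 26.57°;  2α = 53.13°
n_0 = (+0.1673, -0.9859)
n_1 = (+0.7619, -0.6476)
n_2 = (+0.9999, +0.0116)
n_3 = (+0.7575, +0.6529)
n_4 = (-0.2691, +0.9631)
n_5 = (-0.9971, +0.0755)
n_6 = (-0.5151, -0.8571)
  (0,1): δ = 139.99°  ·
  (0,2): δ = 98.97°  ·
  (0,3): δ = 58.87°  ·
  (0,4): δ = 5.98°  ✓
  (0,5): δ = 76.04°  ·
  (0,6): δ = 139.37°  ·
  (1,2): δ = 138.97°  ·
  (1,3): δ = 98.88°  ·
  (1,4): δ = 34.03°  ✓
  (1,5): δ = 36.03°  ✓
  (1,6): δ = 99.36°  ·
  (2,3): δ = 139.91°  ·
  (2,4): δ = 75.05°  ·
  (2,5): δ = 4.99°  ✓
  (2,6): δ = 58.33°  ·
  (3,4): δ = 115.15°  ·
  (3,5): δ = 45.09°  ✓
  (3,6): δ = 18.24°  ✓
  (4,5): δ = 109.94°  ·
  (4,6): δ = 46.61°  ✓
  (5,6): δ = 116.68°  ·
antipodal pairs: 7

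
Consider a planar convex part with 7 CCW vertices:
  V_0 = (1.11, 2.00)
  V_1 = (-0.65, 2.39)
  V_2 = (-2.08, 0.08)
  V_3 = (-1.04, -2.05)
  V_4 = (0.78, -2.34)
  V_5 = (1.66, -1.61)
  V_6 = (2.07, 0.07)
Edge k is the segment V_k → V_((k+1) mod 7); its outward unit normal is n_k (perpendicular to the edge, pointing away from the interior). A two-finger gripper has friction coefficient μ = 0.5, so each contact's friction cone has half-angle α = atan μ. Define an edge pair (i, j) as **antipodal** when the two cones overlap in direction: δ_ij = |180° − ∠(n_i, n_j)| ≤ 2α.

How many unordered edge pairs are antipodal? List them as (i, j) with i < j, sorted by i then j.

α = atan 0.5 = 26.57°;  2α = 53.13°
n_0 = (+0.2163, +0.9763)
n_1 = (-0.8503, +0.5264)
n_2 = (-0.8986, -0.4388)
n_3 = (-0.1574, -0.9875)
n_4 = (+0.6385, -0.7697)
n_5 = (+0.9715, -0.2371)
n_6 = (+0.8954, +0.4454)
  (0,1): δ = 109.27°  ·
  (0,2): δ = 51.48°  ✓
  (0,3): δ = 3.44°  ✓
  (0,4): δ = 52.17°  ✓
  (0,5): δ = 88.78°  ·
  (0,6): δ = 128.94°  ·
  (1,2): δ = 122.22°  ·
  (1,3): δ = 67.29°  ·
  (1,4): δ = 18.56°  ✓
  (1,5): δ = 18.04°  ✓
  (1,6): δ = 58.21°  ·
  (2,3): δ = 125.08°  ·
  (2,4): δ = 76.35°  ·
  (2,5): δ = 39.74°  ✓
  (2,6): δ = 0.42°  ✓
  (3,4): δ = 131.27°  ·
  (3,5): δ = 94.66°  ·
  (3,6): δ = 54.50°  ·
  (4,5): δ = 143.39°  ·
  (4,6): δ = 103.23°  ·
  (5,6): δ = 139.84°  ·
antipodal pairs: 7

count = 7; pairs: (0,2), (0,3), (0,4), (1,4), (1,5), (2,5), (2,6)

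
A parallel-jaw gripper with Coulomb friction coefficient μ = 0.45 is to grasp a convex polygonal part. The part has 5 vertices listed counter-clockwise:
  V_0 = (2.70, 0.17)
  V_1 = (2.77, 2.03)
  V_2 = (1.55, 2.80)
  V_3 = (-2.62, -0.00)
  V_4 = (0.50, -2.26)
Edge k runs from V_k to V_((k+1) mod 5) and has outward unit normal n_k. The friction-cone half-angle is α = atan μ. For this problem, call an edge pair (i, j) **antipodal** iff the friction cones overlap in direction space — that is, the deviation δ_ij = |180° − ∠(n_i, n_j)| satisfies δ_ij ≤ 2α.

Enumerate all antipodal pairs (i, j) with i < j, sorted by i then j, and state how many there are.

count = 2; pairs: (1,3), (2,4)

α = atan 0.45 = 24.23°;  2α = 48.46°
n_0 = (+0.9993, -0.0376)
n_1 = (+0.5337, +0.8457)
n_2 = (-0.5575, +0.8302)
n_3 = (-0.5866, -0.8099)
n_4 = (+0.7413, -0.6712)
  (0,1): δ = 120.10°  ·
  (0,2): δ = 53.96°  ·
  (0,3): δ = 56.24°  ·
  (0,4): δ = 140.00°  ·
  (1,2): δ = 113.86°  ·
  (1,3): δ = 3.66°  ✓
  (1,4): δ = 80.10°  ·
  (2,3): δ = 69.80°  ·
  (2,4): δ = 13.96°  ✓
  (3,4): δ = 96.24°  ·
antipodal pairs: 2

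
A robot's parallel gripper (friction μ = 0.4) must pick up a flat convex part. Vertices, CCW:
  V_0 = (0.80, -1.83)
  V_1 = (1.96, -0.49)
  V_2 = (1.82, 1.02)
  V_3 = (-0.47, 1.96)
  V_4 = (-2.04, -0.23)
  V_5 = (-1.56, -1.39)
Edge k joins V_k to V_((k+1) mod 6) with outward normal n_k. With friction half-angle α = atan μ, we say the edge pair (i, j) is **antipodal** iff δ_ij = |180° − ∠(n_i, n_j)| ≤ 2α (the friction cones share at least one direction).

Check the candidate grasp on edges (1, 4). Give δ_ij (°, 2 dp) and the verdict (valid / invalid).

α = atan 0.4 = 21.80°;  2α = 43.60°
edge 1: e_1 = (-0.14, +1.51);  n_1 = (+0.9957, +0.0923)
edge 4: e_4 = (+0.48, -1.16);  n_4 = (-0.9240, -0.3824)
∠(n_1, n_4) = 162.82°
δ = |180° − 162.82°| = 17.18°
17.18° ≤ 2α = 43.60°  →  valid

δ = 17.18°, valid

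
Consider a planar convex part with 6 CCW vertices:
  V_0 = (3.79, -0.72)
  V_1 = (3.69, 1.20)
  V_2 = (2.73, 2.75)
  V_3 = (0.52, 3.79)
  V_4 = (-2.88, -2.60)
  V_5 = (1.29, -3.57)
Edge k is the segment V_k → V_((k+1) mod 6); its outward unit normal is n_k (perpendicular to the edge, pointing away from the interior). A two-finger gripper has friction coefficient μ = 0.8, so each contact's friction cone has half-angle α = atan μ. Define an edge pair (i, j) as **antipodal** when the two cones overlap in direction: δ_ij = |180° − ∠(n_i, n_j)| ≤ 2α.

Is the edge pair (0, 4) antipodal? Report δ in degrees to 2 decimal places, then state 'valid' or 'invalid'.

δ = 73.92°, valid

α = atan 0.8 = 38.66°;  2α = 77.32°
edge 0: e_0 = (-0.10, +1.92);  n_0 = (+0.9986, +0.0520)
edge 4: e_4 = (+4.17, -0.97);  n_4 = (-0.2266, -0.9740)
∠(n_0, n_4) = 106.08°
δ = |180° − 106.08°| = 73.92°
73.92° ≤ 2α = 77.32°  →  valid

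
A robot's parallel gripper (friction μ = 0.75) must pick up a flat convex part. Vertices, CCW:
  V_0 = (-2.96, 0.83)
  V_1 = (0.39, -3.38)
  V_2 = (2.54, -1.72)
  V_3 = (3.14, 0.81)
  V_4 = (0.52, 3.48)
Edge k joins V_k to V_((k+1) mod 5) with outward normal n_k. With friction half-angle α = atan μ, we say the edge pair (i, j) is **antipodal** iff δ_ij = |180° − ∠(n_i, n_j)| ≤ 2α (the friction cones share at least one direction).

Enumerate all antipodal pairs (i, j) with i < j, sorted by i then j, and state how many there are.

count = 4; pairs: (0,2), (0,3), (1,4), (2,4)

α = atan 0.75 = 36.87°;  2α = 73.74°
n_0 = (-0.7825, -0.6227)
n_1 = (+0.6111, -0.7915)
n_2 = (+0.9730, -0.2308)
n_3 = (+0.7138, +0.7004)
n_4 = (-0.6058, +0.7956)
  (0,1): δ = 90.84°  ·
  (0,2): δ = 51.85°  ✓
  (0,3): δ = 5.95°  ✓
  (0,4): δ = 88.78°  ·
  (1,2): δ = 141.01°  ·
  (1,3): δ = 83.21°  ·
  (1,4): δ = 0.38°  ✓
  (2,3): δ = 122.20°  ·
  (2,4): δ = 39.37°  ✓
  (3,4): δ = 97.17°  ·
antipodal pairs: 4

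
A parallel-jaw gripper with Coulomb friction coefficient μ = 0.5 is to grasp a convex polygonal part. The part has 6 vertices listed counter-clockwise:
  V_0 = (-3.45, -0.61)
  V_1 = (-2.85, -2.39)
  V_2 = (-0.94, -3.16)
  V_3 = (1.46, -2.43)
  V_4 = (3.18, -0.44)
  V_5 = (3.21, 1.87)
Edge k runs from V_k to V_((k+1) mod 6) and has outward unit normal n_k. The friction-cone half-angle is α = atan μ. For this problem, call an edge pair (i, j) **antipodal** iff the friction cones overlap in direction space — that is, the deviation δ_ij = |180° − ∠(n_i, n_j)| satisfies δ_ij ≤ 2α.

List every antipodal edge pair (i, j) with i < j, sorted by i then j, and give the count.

α = atan 0.5 = 26.57°;  2α = 53.13°
n_0 = (-0.9476, -0.3194)
n_1 = (-0.3739, -0.9275)
n_2 = (+0.2910, -0.9567)
n_3 = (+0.7566, -0.6539)
n_4 = (+0.9999, -0.0130)
n_5 = (-0.3490, +0.9371)
  (0,1): δ = 130.58°  ·
  (0,2): δ = 91.71°  ·
  (0,3): δ = 59.47°  ·
  (0,4): δ = 19.37°  ✓
  (0,5): δ = 91.80°  ·
  (1,2): δ = 141.13°  ·
  (1,3): δ = 108.88°  ·
  (1,4): δ = 68.79°  ·
  (1,5): δ = 42.38°  ✓
  (2,3): δ = 147.76°  ·
  (2,4): δ = 107.66°  ·
  (2,5): δ = 3.51°  ✓
  (3,4): δ = 139.91°  ·
  (3,5): δ = 28.74°  ✓
  (4,5): δ = 68.83°  ·
antipodal pairs: 4

count = 4; pairs: (0,4), (1,5), (2,5), (3,5)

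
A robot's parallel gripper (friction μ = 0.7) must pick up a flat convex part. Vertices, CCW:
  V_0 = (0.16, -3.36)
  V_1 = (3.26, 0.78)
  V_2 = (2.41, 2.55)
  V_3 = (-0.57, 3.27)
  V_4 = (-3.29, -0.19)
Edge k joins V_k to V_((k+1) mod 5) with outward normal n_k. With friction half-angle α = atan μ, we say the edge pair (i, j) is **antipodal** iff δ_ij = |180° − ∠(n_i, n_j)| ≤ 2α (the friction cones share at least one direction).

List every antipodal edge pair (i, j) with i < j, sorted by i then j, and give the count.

α = atan 0.7 = 34.99°;  2α = 69.98°
n_0 = (+0.8005, -0.5994)
n_1 = (+0.9014, +0.4329)
n_2 = (+0.2349, +0.9720)
n_3 = (-0.7862, +0.6180)
n_4 = (-0.6766, -0.7364)
  (0,1): δ = 117.52°  ·
  (0,2): δ = 66.76°  ✓
  (0,3): δ = 1.35°  ✓
  (0,4): δ = 84.25°  ·
  (1,2): δ = 129.23°  ·
  (1,3): δ = 63.82°  ✓
  (1,4): δ = 21.77°  ✓
  (2,3): δ = 114.59°  ·
  (2,4): δ = 29.00°  ✓
  (3,4): δ = 94.41°  ·
antipodal pairs: 5

count = 5; pairs: (0,2), (0,3), (1,3), (1,4), (2,4)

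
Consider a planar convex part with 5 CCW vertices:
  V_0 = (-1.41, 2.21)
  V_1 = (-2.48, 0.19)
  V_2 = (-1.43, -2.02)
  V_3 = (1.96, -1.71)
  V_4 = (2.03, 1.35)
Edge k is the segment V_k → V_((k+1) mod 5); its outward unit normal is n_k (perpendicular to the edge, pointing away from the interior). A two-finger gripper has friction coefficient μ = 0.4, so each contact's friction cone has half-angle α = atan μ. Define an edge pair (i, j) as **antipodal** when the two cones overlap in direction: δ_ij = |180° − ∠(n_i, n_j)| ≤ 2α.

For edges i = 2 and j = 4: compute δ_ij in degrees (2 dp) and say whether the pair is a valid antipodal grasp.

α = atan 0.4 = 21.80°;  2α = 43.60°
edge 2: e_2 = (+3.39, +0.31);  n_2 = (+0.0911, -0.9958)
edge 4: e_4 = (-3.44, +0.86);  n_4 = (+0.2425, +0.9701)
∠(n_2, n_4) = 160.74°
δ = |180° − 160.74°| = 19.26°
19.26° ≤ 2α = 43.60°  →  valid

δ = 19.26°, valid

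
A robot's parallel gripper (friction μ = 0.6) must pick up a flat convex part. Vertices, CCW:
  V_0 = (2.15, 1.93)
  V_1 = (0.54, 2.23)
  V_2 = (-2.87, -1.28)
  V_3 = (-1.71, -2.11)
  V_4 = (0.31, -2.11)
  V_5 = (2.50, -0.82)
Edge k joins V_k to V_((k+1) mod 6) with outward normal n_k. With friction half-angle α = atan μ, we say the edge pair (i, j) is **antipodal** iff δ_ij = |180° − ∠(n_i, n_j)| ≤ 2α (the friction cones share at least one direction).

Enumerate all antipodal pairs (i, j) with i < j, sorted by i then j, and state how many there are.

count = 7; pairs: (0,2), (0,3), (0,4), (1,3), (1,4), (1,5), (2,5)

α = atan 0.6 = 30.96°;  2α = 61.93°
n_0 = (+0.1832, +0.9831)
n_1 = (-0.7173, +0.6968)
n_2 = (-0.5819, -0.8133)
n_3 = (+0.0000, -1.0000)
n_4 = (+0.5075, -0.8616)
n_5 = (+0.9920, +0.1263)
  (0,1): δ = 123.62°  ·
  (0,2): δ = 25.03°  ✓
  (0,3): δ = 10.56°  ✓
  (0,4): δ = 41.06°  ✓
  (0,5): δ = 107.81°  ·
  (1,2): δ = 81.41°  ·
  (1,3): δ = 45.83°  ✓
  (1,4): δ = 15.33°  ✓
  (1,5): δ = 51.43°  ✓
  (2,3): δ = 144.42°  ·
  (2,4): δ = 113.92°  ·
  (2,5): δ = 47.16°  ✓
  (3,4): δ = 149.50°  ·
  (3,5): δ = 82.75°  ·
  (4,5): δ = 113.25°  ·
antipodal pairs: 7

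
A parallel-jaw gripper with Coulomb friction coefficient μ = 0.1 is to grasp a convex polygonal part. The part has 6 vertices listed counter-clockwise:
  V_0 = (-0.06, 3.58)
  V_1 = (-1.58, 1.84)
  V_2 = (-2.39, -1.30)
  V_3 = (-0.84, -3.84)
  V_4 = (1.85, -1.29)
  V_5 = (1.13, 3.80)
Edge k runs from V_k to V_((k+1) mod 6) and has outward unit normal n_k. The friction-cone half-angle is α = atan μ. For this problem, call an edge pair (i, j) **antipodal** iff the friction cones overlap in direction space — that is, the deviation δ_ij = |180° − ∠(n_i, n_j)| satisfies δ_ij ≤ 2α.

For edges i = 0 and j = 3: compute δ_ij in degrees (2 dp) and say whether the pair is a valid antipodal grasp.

α = atan 0.1 = 5.71°;  2α = 11.42°
edge 0: e_0 = (-1.52, -1.74);  n_0 = (-0.7531, +0.6579)
edge 3: e_3 = (+2.69, +2.55);  n_3 = (+0.6880, -0.7257)
∠(n_0, n_3) = 174.61°
δ = |180° − 174.61°| = 5.39°
5.39° ≤ 2α = 11.42°  →  valid

δ = 5.39°, valid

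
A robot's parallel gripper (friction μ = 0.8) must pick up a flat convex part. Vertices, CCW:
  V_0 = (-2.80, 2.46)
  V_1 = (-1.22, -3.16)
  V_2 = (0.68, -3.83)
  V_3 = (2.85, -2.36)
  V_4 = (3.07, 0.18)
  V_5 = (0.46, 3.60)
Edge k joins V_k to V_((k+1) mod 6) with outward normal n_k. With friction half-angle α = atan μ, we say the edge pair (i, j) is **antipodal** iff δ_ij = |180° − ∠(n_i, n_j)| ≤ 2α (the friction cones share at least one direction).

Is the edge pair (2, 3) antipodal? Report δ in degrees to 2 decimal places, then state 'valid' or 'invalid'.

δ = 129.06°, invalid

α = atan 0.8 = 38.66°;  2α = 77.32°
edge 2: e_2 = (+2.17, +1.47);  n_2 = (+0.5608, -0.8279)
edge 3: e_3 = (+0.22, +2.54);  n_3 = (+0.9963, -0.0863)
∠(n_2, n_3) = 50.94°
δ = |180° − 50.94°| = 129.06°
129.06° > 2α = 77.32°  →  invalid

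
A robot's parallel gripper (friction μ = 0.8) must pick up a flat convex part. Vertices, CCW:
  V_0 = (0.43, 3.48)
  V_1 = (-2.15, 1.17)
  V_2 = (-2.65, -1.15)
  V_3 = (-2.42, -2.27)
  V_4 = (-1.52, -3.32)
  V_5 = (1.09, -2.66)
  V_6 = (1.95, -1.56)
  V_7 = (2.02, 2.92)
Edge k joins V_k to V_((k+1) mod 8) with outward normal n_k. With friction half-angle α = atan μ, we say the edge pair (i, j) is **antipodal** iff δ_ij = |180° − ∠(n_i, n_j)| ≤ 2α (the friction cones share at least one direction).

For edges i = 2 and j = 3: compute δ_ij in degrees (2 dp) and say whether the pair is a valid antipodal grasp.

δ = 151.00°, invalid

α = atan 0.8 = 38.66°;  2α = 77.32°
edge 2: e_2 = (+0.23, -1.12);  n_2 = (-0.9796, -0.2012)
edge 3: e_3 = (+0.90, -1.05);  n_3 = (-0.7593, -0.6508)
∠(n_2, n_3) = 29.00°
δ = |180° − 29.00°| = 151.00°
151.00° > 2α = 77.32°  →  invalid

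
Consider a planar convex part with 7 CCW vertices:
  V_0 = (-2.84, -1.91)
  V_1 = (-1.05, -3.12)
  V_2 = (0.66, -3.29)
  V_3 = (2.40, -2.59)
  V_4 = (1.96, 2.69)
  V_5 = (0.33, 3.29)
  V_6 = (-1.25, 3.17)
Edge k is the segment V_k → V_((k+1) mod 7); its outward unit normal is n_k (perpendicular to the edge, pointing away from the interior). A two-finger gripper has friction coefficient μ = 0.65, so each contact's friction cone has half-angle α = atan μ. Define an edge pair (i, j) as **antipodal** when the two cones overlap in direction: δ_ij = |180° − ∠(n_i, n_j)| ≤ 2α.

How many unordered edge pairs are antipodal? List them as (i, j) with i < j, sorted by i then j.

count = 9; pairs: (0,3), (0,4), (0,5), (1,4), (1,5), (2,4), (2,5), (2,6), (3,6)

α = atan 0.65 = 33.02°;  2α = 66.05°
n_0 = (-0.5600, -0.8285)
n_1 = (-0.0989, -0.9951)
n_2 = (+0.3732, -0.9277)
n_3 = (+0.9965, +0.0830)
n_4 = (+0.3454, +0.9384)
n_5 = (-0.0757, +0.9971)
n_6 = (-0.9543, +0.2987)
  (0,1): δ = 151.62°  ·
  (0,2): δ = 124.03°  ·
  (0,3): δ = 51.18°  ✓
  (0,4): δ = 13.85°  ✓
  (0,5): δ = 38.40°  ✓
  (0,6): δ = 106.68°  ·
  (1,2): δ = 152.41°  ·
  (1,3): δ = 79.56°  ·
  (1,4): δ = 14.53°  ✓
  (1,5): δ = 10.02°  ✓
  (1,6): δ = 78.30°  ·
  (2,3): δ = 107.15°  ·
  (2,4): δ = 42.12°  ✓
  (2,5): δ = 17.57°  ✓
  (2,6): δ = 50.71°  ✓
  (3,4): δ = 114.97°  ·
  (3,5): δ = 90.42°  ·
  (3,6): δ = 22.14°  ✓
  (4,5): δ = 155.45°  ·
  (4,6): δ = 87.17°  ·
  (5,6): δ = 111.72°  ·
antipodal pairs: 9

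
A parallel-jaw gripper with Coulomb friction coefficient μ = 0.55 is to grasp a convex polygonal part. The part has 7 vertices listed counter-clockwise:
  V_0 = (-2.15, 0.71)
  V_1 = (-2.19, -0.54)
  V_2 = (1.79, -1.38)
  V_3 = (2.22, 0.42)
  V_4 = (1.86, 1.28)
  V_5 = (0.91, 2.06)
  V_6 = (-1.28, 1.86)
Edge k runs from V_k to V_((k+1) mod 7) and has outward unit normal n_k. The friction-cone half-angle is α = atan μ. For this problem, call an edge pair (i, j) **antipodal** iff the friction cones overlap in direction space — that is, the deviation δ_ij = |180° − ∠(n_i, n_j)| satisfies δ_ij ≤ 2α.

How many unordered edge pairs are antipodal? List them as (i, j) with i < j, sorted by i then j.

α = atan 0.55 = 28.81°;  2α = 57.62°
n_0 = (-0.9995, +0.0320)
n_1 = (-0.2065, -0.9784)
n_2 = (+0.9726, -0.2324)
n_3 = (+0.9224, +0.3861)
n_4 = (+0.6346, +0.7729)
n_5 = (-0.0909, +0.9959)
n_6 = (-0.7975, +0.6033)
  (0,1): δ = 100.08°  ·
  (0,2): δ = 11.60°  ✓
  (0,3): δ = 24.55°  ✓
  (0,4): δ = 52.45°  ✓
  (0,5): δ = 97.05°  ·
  (0,6): δ = 144.72°  ·
  (1,2): δ = 91.52°  ·
  (1,3): δ = 55.37°  ✓
  (1,4): δ = 27.47°  ✓
  (1,5): δ = 17.14°  ✓
  (1,6): δ = 64.81°  ·
  (2,3): δ = 143.85°  ·
  (2,4): δ = 115.95°  ·
  (2,5): δ = 71.35°  ·
  (2,6): δ = 23.67°  ✓
  (3,4): δ = 152.10°  ·
  (3,5): δ = 107.50°  ·
  (3,6): δ = 59.82°  ·
  (4,5): δ = 135.39°  ·
  (4,6): δ = 87.72°  ·
  (5,6): δ = 132.33°  ·
antipodal pairs: 7

count = 7; pairs: (0,2), (0,3), (0,4), (1,3), (1,4), (1,5), (2,6)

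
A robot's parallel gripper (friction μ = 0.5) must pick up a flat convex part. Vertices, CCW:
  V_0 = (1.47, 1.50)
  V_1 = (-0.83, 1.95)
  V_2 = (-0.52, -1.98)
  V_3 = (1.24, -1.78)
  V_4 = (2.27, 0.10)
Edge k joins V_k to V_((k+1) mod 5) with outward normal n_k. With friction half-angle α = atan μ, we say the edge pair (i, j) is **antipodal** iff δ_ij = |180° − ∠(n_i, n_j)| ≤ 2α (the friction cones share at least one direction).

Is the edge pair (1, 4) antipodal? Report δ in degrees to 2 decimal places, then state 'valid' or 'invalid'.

α = atan 0.5 = 26.57°;  2α = 53.13°
edge 1: e_1 = (+0.31, -3.93);  n_1 = (-0.9969, -0.0786)
edge 4: e_4 = (-0.80, +1.40);  n_4 = (+0.8682, +0.4961)
∠(n_1, n_4) = 154.77°
δ = |180° − 154.77°| = 25.23°
25.23° ≤ 2α = 53.13°  →  valid

δ = 25.23°, valid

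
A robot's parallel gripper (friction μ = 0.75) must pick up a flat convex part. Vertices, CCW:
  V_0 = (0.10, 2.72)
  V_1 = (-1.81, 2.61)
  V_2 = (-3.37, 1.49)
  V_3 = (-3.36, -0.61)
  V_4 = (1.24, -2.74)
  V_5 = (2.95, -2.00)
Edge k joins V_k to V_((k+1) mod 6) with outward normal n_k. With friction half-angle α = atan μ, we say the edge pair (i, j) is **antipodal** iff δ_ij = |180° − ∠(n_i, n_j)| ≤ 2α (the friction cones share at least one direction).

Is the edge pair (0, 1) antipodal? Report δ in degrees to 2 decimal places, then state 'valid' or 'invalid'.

α = atan 0.75 = 36.87°;  2α = 73.74°
edge 0: e_0 = (-1.91, -0.11);  n_0 = (-0.0575, +0.9983)
edge 1: e_1 = (-1.56, -1.12);  n_1 = (-0.5832, +0.8123)
∠(n_0, n_1) = 32.38°
δ = |180° − 32.38°| = 147.62°
147.62° > 2α = 73.74°  →  invalid

δ = 147.62°, invalid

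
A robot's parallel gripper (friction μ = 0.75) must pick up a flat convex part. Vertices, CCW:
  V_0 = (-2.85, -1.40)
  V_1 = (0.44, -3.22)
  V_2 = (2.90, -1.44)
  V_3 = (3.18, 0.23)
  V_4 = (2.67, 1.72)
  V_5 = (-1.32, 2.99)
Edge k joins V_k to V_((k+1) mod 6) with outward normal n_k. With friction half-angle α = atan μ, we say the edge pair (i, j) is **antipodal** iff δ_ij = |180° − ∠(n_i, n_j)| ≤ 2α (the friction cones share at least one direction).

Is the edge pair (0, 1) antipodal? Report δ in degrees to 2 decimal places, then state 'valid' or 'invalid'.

δ = 115.16°, invalid

α = atan 0.75 = 36.87°;  2α = 73.74°
edge 0: e_0 = (+3.29, -1.82);  n_0 = (-0.4841, -0.8750)
edge 1: e_1 = (+2.46, +1.78);  n_1 = (+0.5862, -0.8102)
∠(n_0, n_1) = 64.84°
δ = |180° − 64.84°| = 115.16°
115.16° > 2α = 73.74°  →  invalid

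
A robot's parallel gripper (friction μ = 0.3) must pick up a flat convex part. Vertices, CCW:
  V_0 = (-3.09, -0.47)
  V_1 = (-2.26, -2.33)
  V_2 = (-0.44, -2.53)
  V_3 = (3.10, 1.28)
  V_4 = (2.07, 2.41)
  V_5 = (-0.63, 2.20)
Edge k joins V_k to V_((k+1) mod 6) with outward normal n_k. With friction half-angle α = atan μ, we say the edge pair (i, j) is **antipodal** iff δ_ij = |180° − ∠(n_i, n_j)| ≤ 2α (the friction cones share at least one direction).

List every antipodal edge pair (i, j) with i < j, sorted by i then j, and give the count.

α = atan 0.3 = 16.70°;  2α = 33.40°
n_0 = (-0.9132, -0.4075)
n_1 = (-0.1092, -0.9940)
n_2 = (+0.7326, -0.6807)
n_3 = (+0.7391, +0.6736)
n_4 = (-0.0775, +0.9970)
n_5 = (-0.7354, +0.6776)
  (0,1): δ = 120.32°  ·
  (0,2): δ = 66.94°  ·
  (0,3): δ = 18.30°  ✓
  (0,4): δ = 70.40°  ·
  (0,5): δ = 113.30°  ·
  (1,2): δ = 126.63°  ·
  (1,3): δ = 41.38°  ·
  (1,4): δ = 10.72°  ✓
  (1,5): δ = 53.62°  ·
  (2,3): δ = 94.75°  ·
  (2,4): δ = 42.66°  ·
  (2,5): δ = 0.24°  ✓
  (3,4): δ = 127.90°  ·
  (3,5): δ = 85.01°  ·
  (4,5): δ = 137.10°  ·
antipodal pairs: 3

count = 3; pairs: (0,3), (1,4), (2,5)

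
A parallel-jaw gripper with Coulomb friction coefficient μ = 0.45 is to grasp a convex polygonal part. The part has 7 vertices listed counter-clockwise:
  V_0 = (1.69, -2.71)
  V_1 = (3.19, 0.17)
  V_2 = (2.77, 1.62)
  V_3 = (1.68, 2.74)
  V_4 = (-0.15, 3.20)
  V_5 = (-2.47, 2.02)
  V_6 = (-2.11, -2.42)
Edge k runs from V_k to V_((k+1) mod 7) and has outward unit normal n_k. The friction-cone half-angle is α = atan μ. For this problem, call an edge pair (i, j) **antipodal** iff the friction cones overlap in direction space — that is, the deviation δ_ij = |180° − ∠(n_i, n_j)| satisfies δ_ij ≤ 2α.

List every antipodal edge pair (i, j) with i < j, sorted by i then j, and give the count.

count = 7; pairs: (0,4), (0,5), (1,5), (2,5), (2,6), (3,6), (4,6)

α = atan 0.45 = 24.23°;  2α = 48.46°
n_0 = (+0.8869, -0.4619)
n_1 = (+0.9605, +0.2782)
n_2 = (+0.7166, +0.6974)
n_3 = (+0.2438, +0.9698)
n_4 = (-0.4534, +0.8913)
n_5 = (-0.9967, -0.0808)
n_6 = (-0.0761, -0.9971)
  (0,1): δ = 136.33°  ·
  (0,2): δ = 108.27°  ·
  (0,3): δ = 76.60°  ·
  (0,4): δ = 35.53°  ✓
  (0,5): δ = 32.15°  ✓
  (0,6): δ = 113.15°  ·
  (1,2): δ = 151.93°  ·
  (1,3): δ = 120.26°  ·
  (1,4): δ = 79.20°  ·
  (1,5): δ = 11.52°  ✓
  (1,6): δ = 69.48°  ·
  (2,3): δ = 148.33°  ·
  (2,4): δ = 107.26°  ·
  (2,5): δ = 39.59°  ✓
  (2,6): δ = 41.41°  ✓
  (3,4): δ = 138.93°  ·
  (3,5): δ = 71.25°  ·
  (3,6): δ = 9.75°  ✓
  (4,5): δ = 112.32°  ·
  (4,6): δ = 31.32°  ✓
  (5,6): δ = 99.00°  ·
antipodal pairs: 7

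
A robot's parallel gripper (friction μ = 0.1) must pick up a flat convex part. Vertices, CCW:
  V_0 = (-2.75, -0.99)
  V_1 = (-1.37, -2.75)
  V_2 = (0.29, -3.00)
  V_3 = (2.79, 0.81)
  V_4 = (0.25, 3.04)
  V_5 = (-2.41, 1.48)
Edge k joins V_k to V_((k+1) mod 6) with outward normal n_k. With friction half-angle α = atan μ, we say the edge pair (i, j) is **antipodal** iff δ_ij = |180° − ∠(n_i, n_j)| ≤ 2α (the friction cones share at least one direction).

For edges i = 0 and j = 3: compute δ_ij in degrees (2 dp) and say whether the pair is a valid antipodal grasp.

α = atan 0.1 = 5.71°;  2α = 11.42°
edge 0: e_0 = (+1.38, -1.76);  n_0 = (-0.7869, -0.6170)
edge 3: e_3 = (-2.54, +2.23);  n_3 = (+0.6598, +0.7515)
∠(n_0, n_3) = 169.38°
δ = |180° − 169.38°| = 10.62°
10.62° ≤ 2α = 11.42°  →  valid

δ = 10.62°, valid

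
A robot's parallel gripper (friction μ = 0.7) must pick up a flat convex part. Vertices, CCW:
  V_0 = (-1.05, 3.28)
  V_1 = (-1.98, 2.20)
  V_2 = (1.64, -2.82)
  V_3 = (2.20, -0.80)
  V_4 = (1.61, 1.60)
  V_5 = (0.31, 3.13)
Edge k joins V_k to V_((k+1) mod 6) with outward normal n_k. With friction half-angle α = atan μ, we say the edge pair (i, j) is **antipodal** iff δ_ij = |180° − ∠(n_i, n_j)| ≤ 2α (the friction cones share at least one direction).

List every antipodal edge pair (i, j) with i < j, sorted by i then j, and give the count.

α = atan 0.7 = 34.99°;  2α = 69.98°
n_0 = (-0.7578, +0.6525)
n_1 = (-0.8111, -0.5849)
n_2 = (+0.9637, -0.2672)
n_3 = (+0.9711, +0.2387)
n_4 = (+0.7621, +0.6475)
n_5 = (+0.1096, +0.9940)
  (0,1): δ = 103.47°  ·
  (0,2): δ = 25.24°  ✓
  (0,3): δ = 54.54°  ✓
  (0,4): δ = 81.09°  ·
  (0,5): δ = 124.44°  ·
  (1,2): δ = 51.29°  ✓
  (1,3): δ = 21.98°  ✓
  (1,4): δ = 4.56°  ✓
  (1,5): δ = 47.91°  ✓
  (2,3): δ = 150.69°  ·
  (2,4): δ = 124.15°  ·
  (2,5): δ = 80.80°  ·
  (3,4): δ = 153.46°  ·
  (3,5): δ = 110.11°  ·
  (4,5): δ = 136.65°  ·
antipodal pairs: 6

count = 6; pairs: (0,2), (0,3), (1,2), (1,3), (1,4), (1,5)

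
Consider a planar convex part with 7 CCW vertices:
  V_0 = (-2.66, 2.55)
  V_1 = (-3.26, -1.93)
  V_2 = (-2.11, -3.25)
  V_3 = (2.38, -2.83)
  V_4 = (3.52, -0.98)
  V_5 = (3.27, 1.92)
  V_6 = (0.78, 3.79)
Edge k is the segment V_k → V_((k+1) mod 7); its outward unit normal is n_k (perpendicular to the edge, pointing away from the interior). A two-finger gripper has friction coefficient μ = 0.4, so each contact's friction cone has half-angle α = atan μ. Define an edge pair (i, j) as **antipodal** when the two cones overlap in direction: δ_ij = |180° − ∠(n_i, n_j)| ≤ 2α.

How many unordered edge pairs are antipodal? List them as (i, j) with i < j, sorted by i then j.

count = 7; pairs: (0,3), (0,4), (1,4), (1,5), (2,5), (2,6), (3,6)

α = atan 0.4 = 21.80°;  2α = 43.60°
n_0 = (-0.9912, +0.1327)
n_1 = (-0.7540, -0.6569)
n_2 = (+0.0931, -0.9957)
n_3 = (+0.8513, -0.5246)
n_4 = (+0.9963, +0.0859)
n_5 = (+0.6005, +0.7996)
n_6 = (-0.3391, +0.9407)
  (0,1): δ = 131.31°  ·
  (0,2): δ = 77.03°  ·
  (0,3): δ = 24.01°  ✓
  (0,4): δ = 12.56°  ✓
  (0,5): δ = 60.72°  ·
  (0,6): δ = 117.45°  ·
  (1,2): δ = 125.72°  ·
  (1,3): δ = 72.70°  ·
  (1,4): δ = 36.14°  ✓
  (1,5): δ = 12.03°  ✓
  (1,6): δ = 68.76°  ·
  (2,3): δ = 126.99°  ·
  (2,4): δ = 90.42°  ·
  (2,5): δ = 42.25°  ✓
  (2,6): δ = 14.48°  ✓
  (3,4): δ = 143.43°  ·
  (3,5): δ = 95.26°  ·
  (3,6): δ = 38.54°  ✓
  (4,5): δ = 131.83°  ·
  (4,6): δ = 75.10°  ·
  (5,6): δ = 123.27°  ·
antipodal pairs: 7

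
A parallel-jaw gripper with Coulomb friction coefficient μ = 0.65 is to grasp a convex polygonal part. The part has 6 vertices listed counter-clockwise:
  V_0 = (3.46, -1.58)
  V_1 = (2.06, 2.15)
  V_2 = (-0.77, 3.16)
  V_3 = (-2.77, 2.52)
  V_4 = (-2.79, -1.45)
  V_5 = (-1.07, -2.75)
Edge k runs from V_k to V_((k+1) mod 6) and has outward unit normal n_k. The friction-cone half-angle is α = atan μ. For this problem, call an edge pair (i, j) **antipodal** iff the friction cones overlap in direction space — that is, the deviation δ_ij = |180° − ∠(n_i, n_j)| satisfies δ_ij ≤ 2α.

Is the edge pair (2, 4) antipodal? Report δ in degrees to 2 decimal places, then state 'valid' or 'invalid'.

α = atan 0.65 = 33.02°;  2α = 66.05°
edge 2: e_2 = (-2.00, -0.64);  n_2 = (-0.3048, +0.9524)
edge 4: e_4 = (+1.72, -1.30);  n_4 = (-0.6030, -0.7978)
∠(n_2, n_4) = 125.17°
δ = |180° − 125.17°| = 54.83°
54.83° ≤ 2α = 66.05°  →  valid

δ = 54.83°, valid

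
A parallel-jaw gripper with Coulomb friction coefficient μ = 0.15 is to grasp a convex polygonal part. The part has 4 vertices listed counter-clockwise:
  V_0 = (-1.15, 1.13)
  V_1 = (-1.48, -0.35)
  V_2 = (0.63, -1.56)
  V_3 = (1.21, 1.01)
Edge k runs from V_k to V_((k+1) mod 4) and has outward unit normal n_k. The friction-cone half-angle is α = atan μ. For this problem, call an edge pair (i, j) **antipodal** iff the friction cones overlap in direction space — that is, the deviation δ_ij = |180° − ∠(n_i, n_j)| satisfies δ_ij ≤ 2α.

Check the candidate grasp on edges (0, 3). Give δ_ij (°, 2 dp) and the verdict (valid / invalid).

δ = 99.66°, invalid

α = atan 0.15 = 8.53°;  2α = 17.06°
edge 0: e_0 = (-0.33, -1.48);  n_0 = (-0.9760, +0.2176)
edge 3: e_3 = (-2.36, +0.12);  n_3 = (+0.0508, +0.9987)
∠(n_0, n_3) = 80.34°
δ = |180° − 80.34°| = 99.66°
99.66° > 2α = 17.06°  →  invalid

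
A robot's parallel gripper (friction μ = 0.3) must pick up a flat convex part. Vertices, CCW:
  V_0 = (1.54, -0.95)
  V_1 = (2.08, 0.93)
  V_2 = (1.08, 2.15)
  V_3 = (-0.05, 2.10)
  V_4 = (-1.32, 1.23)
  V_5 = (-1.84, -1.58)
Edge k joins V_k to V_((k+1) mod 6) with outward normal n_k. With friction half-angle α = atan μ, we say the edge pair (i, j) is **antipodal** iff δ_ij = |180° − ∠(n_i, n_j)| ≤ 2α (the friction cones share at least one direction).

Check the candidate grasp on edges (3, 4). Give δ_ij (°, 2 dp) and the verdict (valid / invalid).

δ = 134.90°, invalid

α = atan 0.3 = 16.70°;  2α = 33.40°
edge 3: e_3 = (-1.27, -0.87);  n_3 = (-0.5651, +0.8250)
edge 4: e_4 = (-0.52, -2.81);  n_4 = (-0.9833, +0.1820)
∠(n_3, n_4) = 45.10°
δ = |180° − 45.10°| = 134.90°
134.90° > 2α = 33.40°  →  invalid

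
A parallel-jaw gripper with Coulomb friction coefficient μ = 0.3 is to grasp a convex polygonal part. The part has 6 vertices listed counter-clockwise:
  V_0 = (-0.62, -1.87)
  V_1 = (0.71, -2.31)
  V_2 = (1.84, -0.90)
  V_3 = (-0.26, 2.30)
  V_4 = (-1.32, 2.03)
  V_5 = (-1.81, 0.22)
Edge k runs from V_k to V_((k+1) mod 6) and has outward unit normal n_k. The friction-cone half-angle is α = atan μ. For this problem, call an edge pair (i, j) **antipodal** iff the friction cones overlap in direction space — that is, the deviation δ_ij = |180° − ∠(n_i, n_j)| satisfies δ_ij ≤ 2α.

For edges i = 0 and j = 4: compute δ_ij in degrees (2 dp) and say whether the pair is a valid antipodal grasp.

α = atan 0.3 = 16.70°;  2α = 33.40°
edge 0: e_0 = (+1.33, -0.44);  n_0 = (-0.3141, -0.9494)
edge 4: e_4 = (-0.49, -1.81);  n_4 = (-0.9653, +0.2613)
∠(n_0, n_4) = 86.84°
δ = |180° − 86.84°| = 93.16°
93.16° > 2α = 33.40°  →  invalid

δ = 93.16°, invalid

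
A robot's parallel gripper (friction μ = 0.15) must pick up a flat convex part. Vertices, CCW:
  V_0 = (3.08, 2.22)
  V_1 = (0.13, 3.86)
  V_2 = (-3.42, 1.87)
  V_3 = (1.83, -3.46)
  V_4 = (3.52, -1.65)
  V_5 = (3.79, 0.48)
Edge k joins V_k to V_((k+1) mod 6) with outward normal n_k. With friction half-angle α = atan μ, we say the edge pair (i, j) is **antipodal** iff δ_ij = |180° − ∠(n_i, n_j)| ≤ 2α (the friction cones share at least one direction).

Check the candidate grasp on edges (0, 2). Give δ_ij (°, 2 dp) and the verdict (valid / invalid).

δ = 16.36°, valid

α = atan 0.15 = 8.53°;  2α = 17.06°
edge 0: e_0 = (-2.95, +1.64);  n_0 = (+0.4859, +0.8740)
edge 2: e_2 = (+5.25, -5.33);  n_2 = (-0.7124, -0.7017)
∠(n_0, n_2) = 163.64°
δ = |180° − 163.64°| = 16.36°
16.36° ≤ 2α = 17.06°  →  valid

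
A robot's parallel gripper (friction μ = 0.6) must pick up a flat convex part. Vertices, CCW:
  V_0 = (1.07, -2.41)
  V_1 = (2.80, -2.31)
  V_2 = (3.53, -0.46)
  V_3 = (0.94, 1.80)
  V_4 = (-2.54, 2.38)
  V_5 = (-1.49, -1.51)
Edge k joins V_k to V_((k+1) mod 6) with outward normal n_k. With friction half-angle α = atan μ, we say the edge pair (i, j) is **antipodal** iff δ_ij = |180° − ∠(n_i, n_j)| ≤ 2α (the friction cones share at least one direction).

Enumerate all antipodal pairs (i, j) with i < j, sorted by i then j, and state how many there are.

α = atan 0.6 = 30.96°;  2α = 61.93°
n_0 = (+0.0577, -0.9983)
n_1 = (+0.9302, -0.3671)
n_2 = (+0.6575, +0.7535)
n_3 = (+0.1644, +0.9864)
n_4 = (-0.9654, -0.2606)
n_5 = (-0.3317, -0.9434)
  (0,1): δ = 114.84°  ·
  (0,2): δ = 44.42°  ✓
  (0,3): δ = 12.77°  ✓
  (0,4): δ = 101.80°  ·
  (0,5): δ = 157.32°  ·
  (1,2): δ = 109.57°  ·
  (1,3): δ = 77.93°  ·
  (1,4): δ = 36.64°  ✓
  (1,5): δ = 92.16°  ·
  (2,3): δ = 148.35°  ·
  (2,4): δ = 33.79°  ✓
  (2,5): δ = 21.74°  ✓
  (3,4): δ = 65.43°  ·
  (3,5): δ = 9.91°  ✓
  (4,5): δ = 124.48°  ·
antipodal pairs: 6

count = 6; pairs: (0,2), (0,3), (1,4), (2,4), (2,5), (3,5)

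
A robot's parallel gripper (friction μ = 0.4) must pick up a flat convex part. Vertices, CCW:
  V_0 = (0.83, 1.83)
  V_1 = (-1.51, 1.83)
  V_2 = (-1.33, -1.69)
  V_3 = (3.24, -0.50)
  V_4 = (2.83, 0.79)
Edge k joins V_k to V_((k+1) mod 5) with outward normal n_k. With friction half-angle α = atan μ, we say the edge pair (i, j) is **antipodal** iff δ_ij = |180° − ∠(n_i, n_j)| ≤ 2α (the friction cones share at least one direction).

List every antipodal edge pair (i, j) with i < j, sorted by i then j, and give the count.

count = 3; pairs: (0,2), (1,3), (2,4)

α = atan 0.4 = 21.80°;  2α = 43.60°
n_0 = (+0.0000, +1.0000)
n_1 = (-0.9987, -0.0511)
n_2 = (+0.2520, -0.9677)
n_3 = (+0.9530, +0.3029)
n_4 = (+0.4614, +0.8872)
  (0,1): δ = 87.07°  ·
  (0,2): δ = 14.60°  ✓
  (0,3): δ = 107.63°  ·
  (0,4): δ = 152.53°  ·
  (1,2): δ = 78.33°  ·
  (1,3): δ = 14.70°  ✓
  (1,4): δ = 59.60°  ·
  (2,3): δ = 86.96°  ·
  (2,4): δ = 42.07°  ✓
  (3,4): δ = 135.11°  ·
antipodal pairs: 3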